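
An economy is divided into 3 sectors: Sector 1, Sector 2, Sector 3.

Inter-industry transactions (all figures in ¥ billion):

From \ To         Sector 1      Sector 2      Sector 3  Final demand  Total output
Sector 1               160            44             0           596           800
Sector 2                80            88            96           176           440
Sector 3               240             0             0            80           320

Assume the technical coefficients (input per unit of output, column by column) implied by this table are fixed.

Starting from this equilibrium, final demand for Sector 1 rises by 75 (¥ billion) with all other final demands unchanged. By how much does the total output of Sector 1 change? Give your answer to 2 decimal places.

Technical coefficients a_ij = z_ij / X_j:
  a_11 = 160/800 = 0.20, a_21 = 80/800 = 0.10, a_31 = 240/800 = 0.30
  a_12 = 44/440 = 0.10, a_22 = 88/440 = 0.20, a_32 = 0/440 = 0.00
  a_13 = 0/320 = 0.00, a_23 = 96/320 = 0.30, a_33 = 0/320 = 0.00
I − A =
  [   0.80    -0.10     0.00]
  [  -0.10     0.80    -0.30]
  [  -0.30     0.00     1.00]
Cofactors of I−A, C_ij = (−1)^(i+j)·(minor ij) (rows/columns in the sector order above):
  C_11 = (0.80)(1.00) − (-0.30)(0.00) = 0.8000
  C_12 = −[(-0.10)(1.00) − (-0.30)(-0.30)] = 0.1900
  C_13 = (-0.10)(0.00) − (0.80)(-0.30) = 0.2400
  C_21 = −[(-0.10)(1.00) − (0.00)(0.00)] = 0.1000
  C_22 = (0.80)(1.00) − (0.00)(-0.30) = 0.8000
  C_23 = −[(0.80)(0.00) − (-0.10)(-0.30)] = 0.0300
  C_31 = (-0.10)(-0.30) − (0.00)(0.80) = 0.0300
  C_32 = −[(0.80)(-0.30) − (0.00)(-0.10)] = 0.2400
  C_33 = (0.80)(0.80) − (-0.10)(-0.10) = 0.6300
det(I−A) = Σ_j (I−A)_1j·C_1j = (0.80)(0.8000) + (-0.10)(0.1900) + (0.00)(0.2400) = 0.6210
adj(I−A) = Cᵀ =
  [ 0.8000   0.1000   0.0300]
  [ 0.1900   0.8000   0.2400]
  [ 0.2400   0.0300   0.6300]
(I − A)⁻¹ = adj(I−A) / det(I−A) ≈
  [   1.2882     0.1610     0.0483]
  [   0.3060     1.2882     0.3865]
  [   0.3865     0.0483     1.0145]
Δx = (I − A)⁻¹ Δd with Δd having +75 in the Sector 1 component and 0 elsewhere.
So Δx_1 = L_11 · (+75), where L_11 = adj(I−A)_11 / det(I−A) = 0.8000 / 0.6210.
Δx_1 = 0.8000 × (+75) / 0.6210 = 60.00 / 0.6210 ≈ 96.62.

Δx_1 = 96.62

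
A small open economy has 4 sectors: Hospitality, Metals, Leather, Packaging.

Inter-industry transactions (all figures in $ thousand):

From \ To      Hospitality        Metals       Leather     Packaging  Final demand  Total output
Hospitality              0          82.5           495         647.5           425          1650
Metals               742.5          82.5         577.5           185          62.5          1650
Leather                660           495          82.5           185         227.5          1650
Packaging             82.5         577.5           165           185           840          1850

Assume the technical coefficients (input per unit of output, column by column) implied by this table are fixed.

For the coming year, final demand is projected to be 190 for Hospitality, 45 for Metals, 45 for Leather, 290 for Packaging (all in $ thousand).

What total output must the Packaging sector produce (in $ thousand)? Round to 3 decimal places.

x_4 = 666.704

Technical coefficients a_ij = z_ij / X_j:
  a_11 = 0/1650 = 0.00, a_21 = 742.5/1650 = 0.45, a_31 = 660/1650 = 0.40, a_41 = 82.5/1650 = 0.05
  a_12 = 82.5/1650 = 0.05, a_22 = 82.5/1650 = 0.05, a_32 = 495/1650 = 0.30, a_42 = 577.5/1650 = 0.35
  a_13 = 495/1650 = 0.30, a_23 = 577.5/1650 = 0.35, a_33 = 82.5/1650 = 0.05, a_43 = 165/1650 = 0.10
  a_14 = 647.5/1850 = 0.35, a_24 = 185/1850 = 0.10, a_34 = 185/1850 = 0.10, a_44 = 185/1850 = 0.10
I − A =
  [   1.00    -0.05    -0.30    -0.35]
  [  -0.45     0.95    -0.35    -0.10]
  [  -0.40    -0.30     0.95    -0.10]
  [  -0.05    -0.35    -0.10     0.90]
Compute the cofactors C_ij = (−1)^(i+j)·(3×3 minor ij) of I−A; the adjugate is their transpose:
adj(I−A) = Cᵀ =
  [ 0.659750   0.260625   0.338375   0.323125]
  [ 0.516750   0.704875   0.457625   0.330125]
  [ 0.471500   0.367000   0.727750   0.305000]
  [ 0.290000   0.329375   0.277625   0.614625]
det(I−A) = Σ_j (I−A)_1j·C_1j = (1.00)(0.659750) + (-0.05)(0.516750) + (-0.30)(0.471500) + (-0.35)(0.290000) = 0.3909625
(I − A)⁻¹ = adj(I−A) / det(I−A) ≈
  [   1.6875     0.6666     0.8655     0.8265]
  [   1.3217     1.8029     1.1705     0.8444]
  [   1.2060     0.9387     1.8614     0.7801]
  [   0.7418     0.8425     0.7101     1.5721]
x = (I − A)⁻¹ d = adj(I−A)·d / det(I−A), with det(I−A) = 0.3909625:
  x_1 = (0.659750·190 + 0.260625·45 + 0.338375·45 + 0.323125·290) / 0.3909625 = 246.01375 / 0.3909625 ≈ 629.252
  x_2 = (0.516750·190 + 0.704875·45 + 0.457625·45 + 0.330125·290) / 0.3909625 = 246.23125 / 0.3909625 ≈ 629.808
  x_3 = (0.471500·190 + 0.367000·45 + 0.727750·45 + 0.305000·290) / 0.3909625 = 227.29875 / 0.3909625 ≈ 581.382
  x_4 = (0.290000·190 + 0.329375·45 + 0.277625·45 + 0.614625·290) / 0.3909625 = 260.65625 / 0.3909625 ≈ 666.704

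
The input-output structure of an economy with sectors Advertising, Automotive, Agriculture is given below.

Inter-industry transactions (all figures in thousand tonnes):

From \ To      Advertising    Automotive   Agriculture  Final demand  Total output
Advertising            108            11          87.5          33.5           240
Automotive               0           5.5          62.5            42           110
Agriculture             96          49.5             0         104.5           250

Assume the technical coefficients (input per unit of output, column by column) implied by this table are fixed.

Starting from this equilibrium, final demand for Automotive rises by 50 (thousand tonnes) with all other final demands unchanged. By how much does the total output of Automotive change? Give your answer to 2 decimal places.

Technical coefficients a_ij = z_ij / X_j:
  a_11 = 108/240 = 0.45, a_21 = 0/240 = 0.00, a_31 = 96/240 = 0.40
  a_12 = 11/110 = 0.10, a_22 = 5.5/110 = 0.05, a_32 = 49.5/110 = 0.45
  a_13 = 87.5/250 = 0.35, a_23 = 62.5/250 = 0.25, a_33 = 0/250 = 0.00
I − A =
  [   0.55    -0.10    -0.35]
  [   0.00     0.95    -0.25]
  [  -0.40    -0.45     1.00]
Cofactors of I−A, C_ij = (−1)^(i+j)·(minor ij) (rows/columns in the sector order above):
  C_11 = (0.95)(1.00) − (-0.25)(-0.45) = 0.8375
  C_12 = −[(0.00)(1.00) − (-0.25)(-0.40)] = 0.1000
  C_13 = (0.00)(-0.45) − (0.95)(-0.40) = 0.3800
  C_21 = −[(-0.10)(1.00) − (-0.35)(-0.45)] = 0.2575
  C_22 = (0.55)(1.00) − (-0.35)(-0.40) = 0.4100
  C_23 = −[(0.55)(-0.45) − (-0.10)(-0.40)] = 0.2875
  C_31 = (-0.10)(-0.25) − (-0.35)(0.95) = 0.3575
  C_32 = −[(0.55)(-0.25) − (-0.35)(0.00)] = 0.1375
  C_33 = (0.55)(0.95) − (-0.10)(0.00) = 0.5225
det(I−A) = Σ_j (I−A)_1j·C_1j = (0.55)(0.8375) + (-0.10)(0.1000) + (-0.35)(0.3800) = 0.317625
adj(I−A) = Cᵀ =
  [ 0.8375   0.2575   0.3575]
  [ 0.1000   0.4100   0.1375]
  [ 0.3800   0.2875   0.5225]
(I − A)⁻¹ = adj(I−A) / det(I−A) ≈
  [   2.6368     0.8107     1.1255]
  [   0.3148     1.2908     0.4329]
  [   1.1964     0.9052     1.6450]
Δx = (I − A)⁻¹ Δd with Δd having +50 in the Automotive component and 0 elsewhere.
So Δx_2 = L_22 · (+50), where L_22 = adj(I−A)_22 / det(I−A) = 0.4100 / 0.317625.
Δx_2 = 0.4100 × (+50) / 0.317625 = 20.50 / 0.317625 ≈ 64.54.

Δx_2 = 64.54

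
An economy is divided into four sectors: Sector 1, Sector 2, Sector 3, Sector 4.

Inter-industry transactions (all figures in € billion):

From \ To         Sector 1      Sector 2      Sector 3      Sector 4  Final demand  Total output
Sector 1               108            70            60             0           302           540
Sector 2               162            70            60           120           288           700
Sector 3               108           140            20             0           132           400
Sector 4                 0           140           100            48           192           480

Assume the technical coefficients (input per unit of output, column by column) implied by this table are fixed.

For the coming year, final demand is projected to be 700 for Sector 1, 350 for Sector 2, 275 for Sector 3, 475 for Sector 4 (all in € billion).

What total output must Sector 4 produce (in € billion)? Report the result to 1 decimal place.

Technical coefficients a_ij = z_ij / X_j:
  a_11 = 108/540 = 0.20, a_21 = 162/540 = 0.30, a_31 = 108/540 = 0.20, a_41 = 0/540 = 0.00
  a_12 = 70/700 = 0.10, a_22 = 70/700 = 0.10, a_32 = 140/700 = 0.20, a_42 = 140/700 = 0.20
  a_13 = 60/400 = 0.15, a_23 = 60/400 = 0.15, a_33 = 20/400 = 0.05, a_43 = 100/400 = 0.25
  a_14 = 0/480 = 0.00, a_24 = 120/480 = 0.25, a_34 = 0/480 = 0.00, a_44 = 48/480 = 0.10
I − A =
  [   0.80    -0.10    -0.15     0.00]
  [  -0.30     0.90    -0.15    -0.25]
  [  -0.20    -0.20     0.95     0.00]
  [   0.00    -0.20    -0.25     0.90]
Compute the cofactors C_ij = (−1)^(i+j)·(3×3 minor ij) of I−A; the adjugate is their transpose:
adj(I−A) = Cᵀ =
  [ 0.68250   0.11250   0.13375   0.03125]
  [ 0.29600   0.65700   0.19850   0.18250]
  [ 0.20600   0.16200   0.58100   0.04500]
  [ 0.12300   0.19100   0.20550   0.59250]
det(I−A) = Σ_j (I−A)_1j·C_1j = (0.80)(0.68250) + (-0.10)(0.29600) + (-0.15)(0.20600) + (0.00)(0.12300) = 0.4855
(I − A)⁻¹ = adj(I−A) / det(I−A) ≈
  [   1.4058     0.2317     0.2755     0.0644]
  [   0.6097     1.3532     0.4089     0.3759]
  [   0.4243     0.3337     1.1967     0.0927]
  [   0.2533     0.3934     0.4233     1.2204]
x = (I − A)⁻¹ d = adj(I−A)·d / det(I−A), with det(I−A) = 0.4855:
  x_1 = (0.68250·700 + 0.11250·350 + 0.13375·275 + 0.03125·475) / 0.4855 = 568.75 / 0.4855 ≈ 1171.5
  x_2 = (0.29600·700 + 0.65700·350 + 0.19850·275 + 0.18250·475) / 0.4855 = 578.425 / 0.4855 ≈ 1191.4
  x_3 = (0.20600·700 + 0.16200·350 + 0.58100·275 + 0.04500·475) / 0.4855 = 382.05 / 0.4855 ≈ 786.9
  x_4 = (0.12300·700 + 0.19100·350 + 0.20550·275 + 0.59250·475) / 0.4855 = 490.90 / 0.4855 ≈ 1011.1

x_4 = 1011.1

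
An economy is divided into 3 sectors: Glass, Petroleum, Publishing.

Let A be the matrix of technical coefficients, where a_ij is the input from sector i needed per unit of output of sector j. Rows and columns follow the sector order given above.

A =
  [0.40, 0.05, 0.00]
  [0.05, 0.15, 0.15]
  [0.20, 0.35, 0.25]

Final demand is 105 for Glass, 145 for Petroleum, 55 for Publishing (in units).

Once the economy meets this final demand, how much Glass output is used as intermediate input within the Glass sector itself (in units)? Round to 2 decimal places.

I − A =
  [   0.60    -0.05     0.00]
  [  -0.05     0.85    -0.15]
  [  -0.20    -0.35     0.75]
Cofactors of I−A, C_ij = (−1)^(i+j)·(minor ij) (rows/columns in the sector order above):
  C_11 = (0.85)(0.75) − (-0.15)(-0.35) = 0.5850
  C_12 = −[(-0.05)(0.75) − (-0.15)(-0.20)] = 0.0675
  C_13 = (-0.05)(-0.35) − (0.85)(-0.20) = 0.1875
  C_21 = −[(-0.05)(0.75) − (0.00)(-0.35)] = 0.0375
  C_22 = (0.60)(0.75) − (0.00)(-0.20) = 0.4500
  C_23 = −[(0.60)(-0.35) − (-0.05)(-0.20)] = 0.2200
  C_31 = (-0.05)(-0.15) − (0.00)(0.85) = 0.0075
  C_32 = −[(0.60)(-0.15) − (0.00)(-0.05)] = 0.0900
  C_33 = (0.60)(0.85) − (-0.05)(-0.05) = 0.5075
det(I−A) = Σ_j (I−A)_1j·C_1j = (0.60)(0.5850) + (-0.05)(0.0675) + (0.00)(0.1875) = 0.347625
adj(I−A) = Cᵀ =
  [ 0.5850   0.0375   0.0075]
  [ 0.0675   0.4500   0.0900]
  [ 0.1875   0.2200   0.5075]
(I − A)⁻¹ = adj(I−A) / det(I−A) ≈
  [   1.6828     0.1079     0.0216]
  [   0.1942     1.2945     0.2589]
  [   0.5394     0.6329     1.4599]
First solve x = (I − A)⁻¹ d = adj(I−A)·d / det(I−A); in particular x_1 = (0.5850·105 + 0.0375·145 + 0.0075·55) / 0.347625 = 67.275 / 0.347625 ≈ 193.5275.
Intermediate flow from 1 to 1: z_11 = a_11 · x_1 = 0.40 × 67.275 / 0.347625 = 26.91 / 0.347625 ≈ 77.41.

z_11 = 77.41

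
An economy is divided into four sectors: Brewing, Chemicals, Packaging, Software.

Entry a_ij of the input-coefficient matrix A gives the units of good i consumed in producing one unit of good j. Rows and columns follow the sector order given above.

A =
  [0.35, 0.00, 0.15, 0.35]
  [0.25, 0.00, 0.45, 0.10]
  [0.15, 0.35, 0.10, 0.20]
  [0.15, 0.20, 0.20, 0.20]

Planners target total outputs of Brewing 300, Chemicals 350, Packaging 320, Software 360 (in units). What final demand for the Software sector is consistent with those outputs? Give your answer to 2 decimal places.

I − A =
  [   0.65     0.00    -0.15    -0.35]
  [  -0.25     1.00    -0.45    -0.10]
  [  -0.15    -0.35     0.90    -0.20]
  [  -0.15    -0.20    -0.20     0.80]
d = (I − A) x:
  d_1 = (+0.65)·300 + (+0.00)·350 + (-0.15)·320 + (-0.35)·360 = 21.00
  d_2 = (-0.25)·300 + (+1.00)·350 + (-0.45)·320 + (-0.10)·360 = 95.00
  d_3 = (-0.15)·300 + (-0.35)·350 + (+0.90)·320 + (-0.20)·360 = 48.50
  d_4 = (-0.15)·300 + (-0.20)·350 + (-0.20)·320 + (+0.80)·360 = 109.00

d_4 = 109.00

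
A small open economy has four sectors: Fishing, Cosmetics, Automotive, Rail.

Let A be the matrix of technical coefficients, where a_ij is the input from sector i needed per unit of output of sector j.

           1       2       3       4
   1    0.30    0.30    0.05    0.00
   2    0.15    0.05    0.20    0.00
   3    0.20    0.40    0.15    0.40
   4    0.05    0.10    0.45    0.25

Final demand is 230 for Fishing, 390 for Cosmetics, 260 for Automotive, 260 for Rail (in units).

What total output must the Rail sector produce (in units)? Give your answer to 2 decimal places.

I − A =
  [   0.70    -0.30    -0.05     0.00]
  [  -0.15     0.95    -0.20     0.00]
  [  -0.20    -0.40     0.85    -0.40]
  [  -0.05    -0.10    -0.45     0.75]
Compute the cofactors C_ij = (−1)^(i+j)·(3×3 minor ij) of I−A; the adjugate is their transpose:
adj(I−A) = Cᵀ =
  [ 0.366625   0.154250   0.080625   0.043000]
  [ 0.102625   0.311750   0.110625   0.059000]
  [ 0.212500   0.289000   0.465000   0.248000]
  [ 0.165625   0.225250   0.299125   0.446500]
det(I−A) = Σ_j (I−A)_1j·C_1j = (0.70)(0.366625) + (-0.30)(0.102625) + (-0.05)(0.212500) + (0.00)(0.165625) = 0.215225
(I − A)⁻¹ = adj(I−A) / det(I−A) ≈
  [   1.7034     0.7167     0.3746     0.1998]
  [   0.4768     1.4485     0.5140     0.2741]
  [   0.9873     1.3428     2.1605     1.1523]
  [   0.7695     1.0466     1.3898     2.0746]
x = (I − A)⁻¹ d = adj(I−A)·d / det(I−A), with det(I−A) = 0.215225:
  x_1 = (0.366625·230 + 0.154250·390 + 0.080625·260 + 0.043000·260) / 0.215225 = 176.62375 / 0.215225 ≈ 820.65
  x_2 = (0.102625·230 + 0.311750·390 + 0.110625·260 + 0.059000·260) / 0.215225 = 189.28875 / 0.215225 ≈ 879.49
  x_3 = (0.212500·230 + 0.289000·390 + 0.465000·260 + 0.248000·260) / 0.215225 = 346.965 / 0.215225 ≈ 1612.10
  x_4 = (0.165625·230 + 0.225250·390 + 0.299125·260 + 0.446500·260) / 0.215225 = 319.80375 / 0.215225 ≈ 1485.90

x_4 = 1485.90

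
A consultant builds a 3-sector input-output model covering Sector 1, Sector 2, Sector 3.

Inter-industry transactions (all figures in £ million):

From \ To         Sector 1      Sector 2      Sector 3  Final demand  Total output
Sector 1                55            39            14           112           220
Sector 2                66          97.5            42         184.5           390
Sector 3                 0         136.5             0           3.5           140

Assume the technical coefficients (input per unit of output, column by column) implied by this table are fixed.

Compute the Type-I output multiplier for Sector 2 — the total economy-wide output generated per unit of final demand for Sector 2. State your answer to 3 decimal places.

m_2 = 2.589

Technical coefficients a_ij = z_ij / X_j:
  a_11 = 55/220 = 0.25, a_21 = 66/220 = 0.30, a_31 = 0/220 = 0.00
  a_12 = 39/390 = 0.10, a_22 = 97.5/390 = 0.25, a_32 = 136.5/390 = 0.35
  a_13 = 14/140 = 0.10, a_23 = 42/140 = 0.30, a_33 = 0/140 = 0.00
I − A =
  [   0.75    -0.10    -0.10]
  [  -0.30     0.75    -0.30]
  [   0.00    -0.35     1.00]
Cofactors of I−A, C_ij = (−1)^(i+j)·(minor ij) (rows/columns in the sector order above):
  C_11 = (0.75)(1.00) − (-0.30)(-0.35) = 0.6450
  C_12 = −[(-0.30)(1.00) − (-0.30)(0.00)] = 0.3000
  C_13 = (-0.30)(-0.35) − (0.75)(0.00) = 0.1050
  C_21 = −[(-0.10)(1.00) − (-0.10)(-0.35)] = 0.1350
  C_22 = (0.75)(1.00) − (-0.10)(0.00) = 0.7500
  C_23 = −[(0.75)(-0.35) − (-0.10)(0.00)] = 0.2625
  C_31 = (-0.10)(-0.30) − (-0.10)(0.75) = 0.1050
  C_32 = −[(0.75)(-0.30) − (-0.10)(-0.30)] = 0.2550
  C_33 = (0.75)(0.75) − (-0.10)(-0.30) = 0.5325
det(I−A) = Σ_j (I−A)_1j·C_1j = (0.75)(0.6450) + (-0.10)(0.3000) + (-0.10)(0.1050) = 0.44325
adj(I−A) = Cᵀ =
  [ 0.6450   0.1350   0.1050]
  [ 0.3000   0.7500   0.2550]
  [ 0.1050   0.2625   0.5325]
(I − A)⁻¹ = adj(I−A) / det(I−A) ≈
  [   1.4552     0.3046     0.2369]
  [   0.6768     1.6920     0.5753]
  [   0.2369     0.5922     1.2014]
The output multiplier for sector j is the column-j sum of the Leontief inverse (I − A)⁻¹ = adj(I−A) / det(I−A).
Column 2 of adj(I−A): (0.1350, 0.7500, 0.2625); det(I−A) = 0.44325.
m_2 = (0.1350 + 0.7500 + 0.2625) / 0.44325 = 1.1475 / 0.44325 ≈ 2.589.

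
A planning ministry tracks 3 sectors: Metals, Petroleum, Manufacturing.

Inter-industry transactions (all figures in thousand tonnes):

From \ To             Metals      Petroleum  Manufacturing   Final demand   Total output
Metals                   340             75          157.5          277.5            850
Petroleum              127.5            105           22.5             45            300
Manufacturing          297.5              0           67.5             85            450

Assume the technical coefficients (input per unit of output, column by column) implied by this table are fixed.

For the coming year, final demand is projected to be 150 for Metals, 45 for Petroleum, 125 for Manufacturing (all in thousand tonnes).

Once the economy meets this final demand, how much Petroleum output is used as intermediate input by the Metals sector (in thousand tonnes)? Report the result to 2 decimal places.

z_21 = 85.17

Technical coefficients a_ij = z_ij / X_j:
  a_11 = 340/850 = 0.40, a_21 = 127.5/850 = 0.15, a_31 = 297.5/850 = 0.35
  a_12 = 75/300 = 0.25, a_22 = 105/300 = 0.35, a_32 = 0/300 = 0.00
  a_13 = 157.5/450 = 0.35, a_23 = 22.5/450 = 0.05, a_33 = 67.5/450 = 0.15
I − A =
  [   0.60    -0.25    -0.35]
  [  -0.15     0.65    -0.05]
  [  -0.35     0.00     0.85]
Cofactors of I−A, C_ij = (−1)^(i+j)·(minor ij) (rows/columns in the sector order above):
  C_11 = (0.65)(0.85) − (-0.05)(0.00) = 0.5525
  C_12 = −[(-0.15)(0.85) − (-0.05)(-0.35)] = 0.1450
  C_13 = (-0.15)(0.00) − (0.65)(-0.35) = 0.2275
  C_21 = −[(-0.25)(0.85) − (-0.35)(0.00)] = 0.2125
  C_22 = (0.60)(0.85) − (-0.35)(-0.35) = 0.3875
  C_23 = −[(0.60)(0.00) − (-0.25)(-0.35)] = 0.0875
  C_31 = (-0.25)(-0.05) − (-0.35)(0.65) = 0.2400
  C_32 = −[(0.60)(-0.05) − (-0.35)(-0.15)] = 0.0825
  C_33 = (0.60)(0.65) − (-0.25)(-0.15) = 0.3525
det(I−A) = Σ_j (I−A)_1j·C_1j = (0.60)(0.5525) + (-0.25)(0.1450) + (-0.35)(0.2275) = 0.215625
adj(I−A) = Cᵀ =
  [ 0.5525   0.2125   0.2400]
  [ 0.1450   0.3875   0.0825]
  [ 0.2275   0.0875   0.3525]
(I − A)⁻¹ = adj(I−A) / det(I−A) ≈
  [   2.5623     0.9855     1.1130]
  [   0.6725     1.7971     0.3826]
  [   1.0551     0.4058     1.6348]
First solve x = (I − A)⁻¹ d = adj(I−A)·d / det(I−A); in particular x_1 = (0.5525·150 + 0.2125·45 + 0.2400·125) / 0.215625 = 122.4375 / 0.215625 ≈ 567.8261.
Intermediate flow from 2 to 1: z_21 = a_21 · x_1 = 0.15 × 122.4375 / 0.215625 = 18.365625 / 0.215625 ≈ 85.17.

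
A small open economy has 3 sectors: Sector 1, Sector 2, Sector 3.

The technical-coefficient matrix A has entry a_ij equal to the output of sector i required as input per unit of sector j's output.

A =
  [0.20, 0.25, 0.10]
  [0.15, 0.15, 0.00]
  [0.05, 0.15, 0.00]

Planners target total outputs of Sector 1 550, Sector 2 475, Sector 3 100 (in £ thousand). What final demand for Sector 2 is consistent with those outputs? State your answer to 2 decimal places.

I − A =
  [   0.80    -0.25    -0.10]
  [  -0.15     0.85     0.00]
  [  -0.05    -0.15     1.00]
d = (I − A) x:
  d_1 = (+0.80)·550 + (-0.25)·475 + (-0.10)·100 = 311.25
  d_2 = (-0.15)·550 + (+0.85)·475 + (+0.00)·100 = 321.25
  d_3 = (-0.05)·550 + (-0.15)·475 + (+1.00)·100 = 1.25

d_2 = 321.25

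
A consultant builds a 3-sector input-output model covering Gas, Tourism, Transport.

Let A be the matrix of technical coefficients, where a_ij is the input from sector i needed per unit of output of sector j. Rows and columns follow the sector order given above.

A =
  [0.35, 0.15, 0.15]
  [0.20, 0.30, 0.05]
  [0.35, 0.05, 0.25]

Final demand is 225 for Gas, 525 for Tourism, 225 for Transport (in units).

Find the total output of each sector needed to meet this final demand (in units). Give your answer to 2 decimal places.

I − A =
  [   0.65    -0.15    -0.15]
  [  -0.20     0.70    -0.05]
  [  -0.35    -0.05     0.75]
Cofactors of I−A, C_ij = (−1)^(i+j)·(minor ij) (rows/columns in the sector order above):
  C_11 = (0.70)(0.75) − (-0.05)(-0.05) = 0.5225
  C_12 = −[(-0.20)(0.75) − (-0.05)(-0.35)] = 0.1675
  C_13 = (-0.20)(-0.05) − (0.70)(-0.35) = 0.2550
  C_21 = −[(-0.15)(0.75) − (-0.15)(-0.05)] = 0.1200
  C_22 = (0.65)(0.75) − (-0.15)(-0.35) = 0.4350
  C_23 = −[(0.65)(-0.05) − (-0.15)(-0.35)] = 0.0850
  C_31 = (-0.15)(-0.05) − (-0.15)(0.70) = 0.1125
  C_32 = −[(0.65)(-0.05) − (-0.15)(-0.20)] = 0.0625
  C_33 = (0.65)(0.70) − (-0.15)(-0.20) = 0.4250
det(I−A) = Σ_j (I−A)_1j·C_1j = (0.65)(0.5225) + (-0.15)(0.1675) + (-0.15)(0.2550) = 0.27625
adj(I−A) = Cᵀ =
  [ 0.5225   0.1200   0.1125]
  [ 0.1675   0.4350   0.0625]
  [ 0.2550   0.0850   0.4250]
(I − A)⁻¹ = adj(I−A) / det(I−A) ≈
  [   1.8914     0.4344     0.4072]
  [   0.6063     1.5747     0.2262]
  [   0.9231     0.3077     1.5385]
x = (I − A)⁻¹ d = adj(I−A)·d / det(I−A), with det(I−A) = 0.27625:
  x_1 = (0.5225·225 + 0.1200·525 + 0.1125·225) / 0.27625 = 205.875 / 0.27625 ≈ 745.25
  x_2 = (0.1675·225 + 0.4350·525 + 0.0625·225) / 0.27625 = 280.125 / 0.27625 ≈ 1014.03
  x_3 = (0.2550·225 + 0.0850·525 + 0.4250·225) / 0.27625 = 197.625 / 0.27625 ≈ 715.38

x_1 = 745.25, x_2 = 1014.03, x_3 = 715.38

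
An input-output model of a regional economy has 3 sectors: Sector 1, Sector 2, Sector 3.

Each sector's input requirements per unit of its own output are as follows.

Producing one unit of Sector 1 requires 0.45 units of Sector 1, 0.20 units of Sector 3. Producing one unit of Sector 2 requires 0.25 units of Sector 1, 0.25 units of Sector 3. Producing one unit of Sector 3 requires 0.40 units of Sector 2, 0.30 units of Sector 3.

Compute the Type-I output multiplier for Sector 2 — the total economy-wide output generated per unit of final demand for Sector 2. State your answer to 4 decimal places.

m_2 = 2.4113

I − A =
  [   0.55    -0.25     0.00]
  [   0.00     1.00    -0.40]
  [  -0.20    -0.25     0.70]
Cofactors of I−A, C_ij = (−1)^(i+j)·(minor ij) (rows/columns in the sector order above):
  C_11 = (1.00)(0.70) − (-0.40)(-0.25) = 0.6000
  C_12 = −[(0.00)(0.70) − (-0.40)(-0.20)] = 0.0800
  C_13 = (0.00)(-0.25) − (1.00)(-0.20) = 0.2000
  C_21 = −[(-0.25)(0.70) − (0.00)(-0.25)] = 0.1750
  C_22 = (0.55)(0.70) − (0.00)(-0.20) = 0.3850
  C_23 = −[(0.55)(-0.25) − (-0.25)(-0.20)] = 0.1875
  C_31 = (-0.25)(-0.40) − (0.00)(1.00) = 0.1000
  C_32 = −[(0.55)(-0.40) − (0.00)(0.00)] = 0.2200
  C_33 = (0.55)(1.00) − (-0.25)(0.00) = 0.5500
det(I−A) = Σ_j (I−A)_1j·C_1j = (0.55)(0.6000) + (-0.25)(0.0800) + (0.00)(0.2000) = 0.3100
adj(I−A) = Cᵀ =
  [ 0.6000   0.1750   0.1000]
  [ 0.0800   0.3850   0.2200]
  [ 0.2000   0.1875   0.5500]
(I − A)⁻¹ = adj(I−A) / det(I−A) ≈
  [   1.93548     0.56452     0.32258]
  [   0.25806     1.24194     0.70968]
  [   0.64516     0.60484     1.77419]
The output multiplier for sector j is the column-j sum of the Leontief inverse (I − A)⁻¹ = adj(I−A) / det(I−A).
Column 2 of adj(I−A): (0.1750, 0.3850, 0.1875); det(I−A) = 0.3100.
m_2 = (0.1750 + 0.3850 + 0.1875) / 0.3100 = 0.7475 / 0.3100 ≈ 2.4113.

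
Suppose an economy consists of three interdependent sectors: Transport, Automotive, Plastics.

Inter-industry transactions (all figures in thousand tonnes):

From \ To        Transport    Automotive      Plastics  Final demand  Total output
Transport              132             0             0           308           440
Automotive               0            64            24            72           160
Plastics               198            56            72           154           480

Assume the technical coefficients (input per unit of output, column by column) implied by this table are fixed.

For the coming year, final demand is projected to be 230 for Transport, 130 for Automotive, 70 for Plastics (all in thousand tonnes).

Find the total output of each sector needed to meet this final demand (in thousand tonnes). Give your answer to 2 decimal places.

Technical coefficients a_ij = z_ij / X_j:
  a_11 = 132/440 = 0.30, a_21 = 0/440 = 0.00, a_31 = 198/440 = 0.45
  a_12 = 0/160 = 0.00, a_22 = 64/160 = 0.40, a_32 = 56/160 = 0.35
  a_13 = 0/480 = 0.00, a_23 = 24/480 = 0.05, a_33 = 72/480 = 0.15
I − A =
  [   0.70     0.00     0.00]
  [   0.00     0.60    -0.05]
  [  -0.45    -0.35     0.85]
Cofactors of I−A, C_ij = (−1)^(i+j)·(minor ij) (rows/columns in the sector order above):
  C_11 = (0.60)(0.85) − (-0.05)(-0.35) = 0.4925
  C_12 = −[(0.00)(0.85) − (-0.05)(-0.45)] = 0.0225
  C_13 = (0.00)(-0.35) − (0.60)(-0.45) = 0.2700
  C_21 = −[(0.00)(0.85) − (0.00)(-0.35)] = 0.0000
  C_22 = (0.70)(0.85) − (0.00)(-0.45) = 0.5950
  C_23 = −[(0.70)(-0.35) − (0.00)(-0.45)] = 0.2450
  C_31 = (0.00)(-0.05) − (0.00)(0.60) = 0.0000
  C_32 = −[(0.70)(-0.05) − (0.00)(0.00)] = 0.0350
  C_33 = (0.70)(0.60) − (0.00)(0.00) = 0.4200
det(I−A) = Σ_j (I−A)_1j·C_1j = (0.70)(0.4925) + (0.00)(0.0225) + (0.00)(0.2700) = 0.34475
adj(I−A) = Cᵀ =
  [ 0.4925   0.0000   0.0000]
  [ 0.0225   0.5950   0.0350]
  [ 0.2700   0.2450   0.4200]
(I − A)⁻¹ = adj(I−A) / det(I−A) ≈
  [   1.4286     0.0000     0.0000]
  [   0.0653     1.7259     0.1015]
  [   0.7832     0.7107     1.2183]
x = (I − A)⁻¹ d = adj(I−A)·d / det(I−A), with det(I−A) = 0.34475:
  x_1 = (0.4925·230 + 0.0000·130 + 0.0000·70) / 0.34475 = 113.275 / 0.34475 ≈ 328.57
  x_2 = (0.0225·230 + 0.5950·130 + 0.0350·70) / 0.34475 = 84.975 / 0.34475 ≈ 246.48
  x_3 = (0.2700·230 + 0.2450·130 + 0.4200·70) / 0.34475 = 123.35 / 0.34475 ≈ 357.80

x_1 = 328.57, x_2 = 246.48, x_3 = 357.80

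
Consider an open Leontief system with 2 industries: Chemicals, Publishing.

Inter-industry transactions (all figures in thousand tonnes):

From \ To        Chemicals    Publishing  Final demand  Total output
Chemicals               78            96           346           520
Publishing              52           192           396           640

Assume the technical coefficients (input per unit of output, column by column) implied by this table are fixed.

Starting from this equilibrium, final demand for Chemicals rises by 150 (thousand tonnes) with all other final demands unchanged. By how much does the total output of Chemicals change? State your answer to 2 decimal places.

Technical coefficients a_ij = z_ij / X_j:
  a_11 = 78/520 = 0.15, a_21 = 52/520 = 0.10
  a_12 = 96/640 = 0.15, a_22 = 192/640 = 0.30
I − A =
  [   0.85    -0.15]
  [  -0.10     0.70]
det(I−A) = (0.85)(0.70) − (-0.15)(-0.10) = 0.5800
adj(I−A) = [[0.70, 0.15], [0.10, 0.85]]
(I − A)⁻¹ = adj(I−A) / det(I−A) ≈
  [   1.2069     0.2586]
  [   0.1724     1.4655]
Δx = (I − A)⁻¹ Δd with Δd having +150 in the Chemicals component and 0 elsewhere.
So Δx_1 = L_11 · (+150), where L_11 = adj(I−A)_11 / det(I−A) = 0.70 / 0.5800.
Δx_1 = 0.70 × (+150) / 0.5800 = 105.00 / 0.5800 ≈ 181.03.

Δx_1 = 181.03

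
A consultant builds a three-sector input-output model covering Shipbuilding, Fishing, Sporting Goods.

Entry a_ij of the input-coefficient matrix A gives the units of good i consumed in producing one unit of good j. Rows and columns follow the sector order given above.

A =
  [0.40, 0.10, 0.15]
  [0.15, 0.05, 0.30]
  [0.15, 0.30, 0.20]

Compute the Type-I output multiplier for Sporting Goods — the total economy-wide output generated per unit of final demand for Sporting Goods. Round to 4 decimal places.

I − A =
  [   0.60    -0.10    -0.15]
  [  -0.15     0.95    -0.30]
  [  -0.15    -0.30     0.80]
Cofactors of I−A, C_ij = (−1)^(i+j)·(minor ij) (rows/columns in the sector order above):
  C_11 = (0.95)(0.80) − (-0.30)(-0.30) = 0.6700
  C_12 = −[(-0.15)(0.80) − (-0.30)(-0.15)] = 0.1650
  C_13 = (-0.15)(-0.30) − (0.95)(-0.15) = 0.1875
  C_21 = −[(-0.10)(0.80) − (-0.15)(-0.30)] = 0.1250
  C_22 = (0.60)(0.80) − (-0.15)(-0.15) = 0.4575
  C_23 = −[(0.60)(-0.30) − (-0.10)(-0.15)] = 0.1950
  C_31 = (-0.10)(-0.30) − (-0.15)(0.95) = 0.1725
  C_32 = −[(0.60)(-0.30) − (-0.15)(-0.15)] = 0.2025
  C_33 = (0.60)(0.95) − (-0.10)(-0.15) = 0.5550
det(I−A) = Σ_j (I−A)_1j·C_1j = (0.60)(0.6700) + (-0.10)(0.1650) + (-0.15)(0.1875) = 0.357375
adj(I−A) = Cᵀ =
  [ 0.6700   0.1250   0.1725]
  [ 0.1650   0.4575   0.2025]
  [ 0.1875   0.1950   0.5550]
(I − A)⁻¹ = adj(I−A) / det(I−A) ≈
  [   1.87478     0.34977     0.48269]
  [   0.46170     1.28017     0.56663]
  [   0.52466     0.54565     1.55299]
The output multiplier for sector j is the column-j sum of the Leontief inverse (I − A)⁻¹ = adj(I−A) / det(I−A).
Column 3 of adj(I−A): (0.1725, 0.2025, 0.5550); det(I−A) = 0.357375.
m_3 = (0.1725 + 0.2025 + 0.5550) / 0.357375 = 0.93 / 0.357375 ≈ 2.6023.

m_3 = 2.6023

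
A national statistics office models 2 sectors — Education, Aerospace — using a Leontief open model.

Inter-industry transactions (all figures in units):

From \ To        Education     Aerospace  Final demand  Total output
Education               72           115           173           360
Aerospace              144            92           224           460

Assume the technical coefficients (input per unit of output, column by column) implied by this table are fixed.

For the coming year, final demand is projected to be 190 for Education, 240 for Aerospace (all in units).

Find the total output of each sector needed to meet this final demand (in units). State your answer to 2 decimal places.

Technical coefficients a_ij = z_ij / X_j:
  a_EE = 72/360 = 0.20, a_AE = 144/360 = 0.40
  a_EA = 115/460 = 0.25, a_AA = 92/460 = 0.20
I − A =
  [   0.80    -0.25]
  [  -0.40     0.80]
det(I−A) = (0.80)(0.80) − (-0.25)(-0.40) = 0.5400
adj(I−A) = [[0.80, 0.25], [0.40, 0.80]]
(I − A)⁻¹ = adj(I−A) / det(I−A) ≈
  [   1.4815     0.4630]
  [   0.7407     1.4815]
x = (I − A)⁻¹ d = adj(I−A)·d / det(I−A), with det(I−A) = 0.5400:
  x_E = (0.80·190 + 0.25·240) / 0.5400 = 212.00 / 0.5400 ≈ 392.59
  x_A = (0.40·190 + 0.80·240) / 0.5400 = 268.00 / 0.5400 ≈ 496.30

x_E = 392.59, x_A = 496.30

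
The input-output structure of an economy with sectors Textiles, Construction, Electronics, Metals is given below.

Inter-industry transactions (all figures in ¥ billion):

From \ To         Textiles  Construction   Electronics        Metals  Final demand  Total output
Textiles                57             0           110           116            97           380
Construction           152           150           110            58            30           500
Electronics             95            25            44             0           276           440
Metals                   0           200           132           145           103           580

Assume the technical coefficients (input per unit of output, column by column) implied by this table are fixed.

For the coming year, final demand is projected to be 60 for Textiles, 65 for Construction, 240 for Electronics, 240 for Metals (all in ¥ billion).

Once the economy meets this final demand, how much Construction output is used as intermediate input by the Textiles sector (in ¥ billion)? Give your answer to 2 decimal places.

Technical coefficients a_ij = z_ij / X_j:
  a_TT = 57/380 = 0.15, a_CT = 152/380 = 0.40, a_ET = 95/380 = 0.25, a_MT = 0/380 = 0.00
  a_TC = 0/500 = 0.00, a_CC = 150/500 = 0.30, a_EC = 25/500 = 0.05, a_MC = 200/500 = 0.40
  a_TE = 110/440 = 0.25, a_CE = 110/440 = 0.25, a_EE = 44/440 = 0.10, a_ME = 132/440 = 0.30
  a_TM = 116/580 = 0.20, a_CM = 58/580 = 0.10, a_EM = 0/580 = 0.00, a_MM = 145/580 = 0.25
I − A =
  [   0.85     0.00    -0.25    -0.20]
  [  -0.40     0.70    -0.25    -0.10]
  [  -0.25    -0.05     0.90     0.00]
  [   0.00    -0.40    -0.30     0.75]
Compute the cofactors C_ij = (−1)^(i+j)·(3×3 minor ij) of I−A; the adjugate is their transpose:
adj(I−A) = Cᵀ =
  [ 0.425625   0.084375   0.183250   0.124750]
  [ 0.324375   0.511875   0.283875   0.154750]
  [ 0.136250   0.051875   0.380250   0.043250]
  [ 0.227500   0.293750   0.303500   0.476125]
det(I−A) = Σ_j (I−A)_1j·C_1j = (0.85)(0.425625) + (0.00)(0.324375) + (-0.25)(0.136250) + (-0.20)(0.227500) = 0.28221875
(I − A)⁻¹ = adj(I−A) / det(I−A) ≈
  [   1.5081     0.2990     0.6493     0.4420]
  [   1.1494     1.8138     1.0059     0.5483]
  [   0.4828     0.1838     1.3474     0.1532]
  [   0.8061     1.0409     1.0754     1.6871]
First solve x = (I − A)⁻¹ d = adj(I−A)·d / det(I−A); in particular x_T = (0.425625·60 + 0.084375·65 + 0.183250·240 + 0.124750·240) / 0.28221875 = 104.941875 / 0.28221875 ≈ 371.8459.
Intermediate flow from C to T: z_CT = a_CT · x_T = 0.40 × 104.941875 / 0.28221875 = 41.97675 / 0.28221875 ≈ 148.74.

z_CT = 148.74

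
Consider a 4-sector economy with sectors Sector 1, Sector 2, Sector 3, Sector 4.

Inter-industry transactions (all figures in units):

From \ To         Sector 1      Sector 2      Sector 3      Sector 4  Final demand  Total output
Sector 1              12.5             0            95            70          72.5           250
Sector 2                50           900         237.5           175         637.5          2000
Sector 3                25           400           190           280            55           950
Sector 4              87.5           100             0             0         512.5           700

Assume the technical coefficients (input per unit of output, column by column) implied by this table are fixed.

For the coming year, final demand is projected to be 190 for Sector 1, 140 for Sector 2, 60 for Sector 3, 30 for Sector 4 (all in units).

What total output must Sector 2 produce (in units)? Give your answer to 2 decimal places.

Technical coefficients a_ij = z_ij / X_j:
  a_11 = 12.5/250 = 0.05, a_21 = 50/250 = 0.20, a_31 = 25/250 = 0.10, a_41 = 87.5/250 = 0.35
  a_12 = 0/2000 = 0.00, a_22 = 900/2000 = 0.45, a_32 = 400/2000 = 0.20, a_42 = 100/2000 = 0.05
  a_13 = 95/950 = 0.10, a_23 = 237.5/950 = 0.25, a_33 = 190/950 = 0.20, a_43 = 0/950 = 0.00
  a_14 = 70/700 = 0.10, a_24 = 175/700 = 0.25, a_34 = 280/700 = 0.40, a_44 = 0/700 = 0.00
I − A =
  [   0.95     0.00    -0.10    -0.10]
  [  -0.20     0.55    -0.25    -0.25]
  [  -0.10    -0.20     0.80    -0.40]
  [  -0.35    -0.05     0.00     1.00]
Compute the cofactors C_ij = (−1)^(i+j)·(3×3 minor ij) of I−A; the adjugate is their transpose:
adj(I−A) = Cᵀ =
  [ 0.375000   0.026000   0.055000   0.066000]
  [ 0.290000   0.708000   0.257500   0.309000]
  [ 0.192250   0.202500   0.490375   0.266000]
  [ 0.145750   0.044500   0.032125   0.361000]
det(I−A) = Σ_j (I−A)_1j·C_1j = (0.95)(0.375000) + (0.00)(0.290000) + (-0.10)(0.192250) + (-0.10)(0.145750) = 0.32245
(I − A)⁻¹ = adj(I−A) / det(I−A) ≈
  [   1.1630     0.0806     0.1706     0.2047]
  [   0.8994     2.1957     0.7986     0.9583]
  [   0.5962     0.6280     1.5208     0.8249]
  [   0.4520     0.1380     0.0996     1.1196]
x = (I − A)⁻¹ d = adj(I−A)·d / det(I−A), with det(I−A) = 0.32245:
  x_1 = (0.375000·190 + 0.026000·140 + 0.055000·60 + 0.066000·30) / 0.32245 = 80.17 / 0.32245 ≈ 248.63
  x_2 = (0.290000·190 + 0.708000·140 + 0.257500·60 + 0.309000·30) / 0.32245 = 178.94 / 0.32245 ≈ 554.94
  x_3 = (0.192250·190 + 0.202500·140 + 0.490375·60 + 0.266000·30) / 0.32245 = 102.28 / 0.32245 ≈ 317.20
  x_4 = (0.145750·190 + 0.044500·140 + 0.032125·60 + 0.361000·30) / 0.32245 = 46.68 / 0.32245 ≈ 144.77

x_2 = 554.94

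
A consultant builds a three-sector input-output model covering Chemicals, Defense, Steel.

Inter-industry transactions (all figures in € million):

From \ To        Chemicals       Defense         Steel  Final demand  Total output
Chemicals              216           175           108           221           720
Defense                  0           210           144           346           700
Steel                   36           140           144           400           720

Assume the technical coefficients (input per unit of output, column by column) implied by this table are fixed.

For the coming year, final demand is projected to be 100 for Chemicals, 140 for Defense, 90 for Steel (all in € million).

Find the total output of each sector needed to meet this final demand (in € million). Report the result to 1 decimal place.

x_1 = 275.5, x_2 = 255.3, x_3 = 193.5

Technical coefficients a_ij = z_ij / X_j:
  a_11 = 216/720 = 0.30, a_21 = 0/720 = 0.00, a_31 = 36/720 = 0.05
  a_12 = 175/700 = 0.25, a_22 = 210/700 = 0.30, a_32 = 140/700 = 0.20
  a_13 = 108/720 = 0.15, a_23 = 144/720 = 0.20, a_33 = 144/720 = 0.20
I − A =
  [   0.70    -0.25    -0.15]
  [   0.00     0.70    -0.20]
  [  -0.05    -0.20     0.80]
Cofactors of I−A, C_ij = (−1)^(i+j)·(minor ij) (rows/columns in the sector order above):
  C_11 = (0.70)(0.80) − (-0.20)(-0.20) = 0.5200
  C_12 = −[(0.00)(0.80) − (-0.20)(-0.05)] = 0.0100
  C_13 = (0.00)(-0.20) − (0.70)(-0.05) = 0.0350
  C_21 = −[(-0.25)(0.80) − (-0.15)(-0.20)] = 0.2300
  C_22 = (0.70)(0.80) − (-0.15)(-0.05) = 0.5525
  C_23 = −[(0.70)(-0.20) − (-0.25)(-0.05)] = 0.1525
  C_31 = (-0.25)(-0.20) − (-0.15)(0.70) = 0.1550
  C_32 = −[(0.70)(-0.20) − (-0.15)(0.00)] = 0.1400
  C_33 = (0.70)(0.70) − (-0.25)(0.00) = 0.4900
det(I−A) = Σ_j (I−A)_1j·C_1j = (0.70)(0.5200) + (-0.25)(0.0100) + (-0.15)(0.0350) = 0.35625
adj(I−A) = Cᵀ =
  [ 0.5200   0.2300   0.1550]
  [ 0.0100   0.5525   0.1400]
  [ 0.0350   0.1525   0.4900]
(I − A)⁻¹ = adj(I−A) / det(I−A) ≈
  [   1.4596     0.6456     0.4351]
  [   0.0281     1.5509     0.3930]
  [   0.0982     0.4281     1.3754]
x = (I − A)⁻¹ d = adj(I−A)·d / det(I−A), with det(I−A) = 0.35625:
  x_1 = (0.5200·100 + 0.2300·140 + 0.1550·90) / 0.35625 = 98.15 / 0.35625 ≈ 275.5
  x_2 = (0.0100·100 + 0.5525·140 + 0.1400·90) / 0.35625 = 90.95 / 0.35625 ≈ 255.3
  x_3 = (0.0350·100 + 0.1525·140 + 0.4900·90) / 0.35625 = 68.95 / 0.35625 ≈ 193.5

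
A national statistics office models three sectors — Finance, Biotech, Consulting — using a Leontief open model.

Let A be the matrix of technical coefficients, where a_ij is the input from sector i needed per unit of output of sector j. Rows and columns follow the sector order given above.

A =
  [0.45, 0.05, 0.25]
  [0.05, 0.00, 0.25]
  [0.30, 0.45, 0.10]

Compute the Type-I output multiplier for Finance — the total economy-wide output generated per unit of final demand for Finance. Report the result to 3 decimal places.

m_1 = 3.550

I − A =
  [   0.55    -0.05    -0.25]
  [  -0.05     1.00    -0.25]
  [  -0.30    -0.45     0.90]
Cofactors of I−A, C_ij = (−1)^(i+j)·(minor ij) (rows/columns in the sector order above):
  C_11 = (1.00)(0.90) − (-0.25)(-0.45) = 0.7875
  C_12 = −[(-0.05)(0.90) − (-0.25)(-0.30)] = 0.1200
  C_13 = (-0.05)(-0.45) − (1.00)(-0.30) = 0.3225
  C_21 = −[(-0.05)(0.90) − (-0.25)(-0.45)] = 0.1575
  C_22 = (0.55)(0.90) − (-0.25)(-0.30) = 0.4200
  C_23 = −[(0.55)(-0.45) − (-0.05)(-0.30)] = 0.2625
  C_31 = (-0.05)(-0.25) − (-0.25)(1.00) = 0.2625
  C_32 = −[(0.55)(-0.25) − (-0.25)(-0.05)] = 0.1500
  C_33 = (0.55)(1.00) − (-0.05)(-0.05) = 0.5475
det(I−A) = Σ_j (I−A)_1j·C_1j = (0.55)(0.7875) + (-0.05)(0.1200) + (-0.25)(0.3225) = 0.3465
adj(I−A) = Cᵀ =
  [ 0.7875   0.1575   0.2625]
  [ 0.1200   0.4200   0.1500]
  [ 0.3225   0.2625   0.5475]
(I − A)⁻¹ = adj(I−A) / det(I−A) ≈
  [   2.2727     0.4545     0.7576]
  [   0.3463     1.2121     0.4329]
  [   0.9307     0.7576     1.5801]
The output multiplier for sector j is the column-j sum of the Leontief inverse (I − A)⁻¹ = adj(I−A) / det(I−A).
Column 1 of adj(I−A): (0.7875, 0.1200, 0.3225); det(I−A) = 0.3465.
m_1 = (0.7875 + 0.1200 + 0.3225) / 0.3465 = 1.23 / 0.3465 ≈ 3.550.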